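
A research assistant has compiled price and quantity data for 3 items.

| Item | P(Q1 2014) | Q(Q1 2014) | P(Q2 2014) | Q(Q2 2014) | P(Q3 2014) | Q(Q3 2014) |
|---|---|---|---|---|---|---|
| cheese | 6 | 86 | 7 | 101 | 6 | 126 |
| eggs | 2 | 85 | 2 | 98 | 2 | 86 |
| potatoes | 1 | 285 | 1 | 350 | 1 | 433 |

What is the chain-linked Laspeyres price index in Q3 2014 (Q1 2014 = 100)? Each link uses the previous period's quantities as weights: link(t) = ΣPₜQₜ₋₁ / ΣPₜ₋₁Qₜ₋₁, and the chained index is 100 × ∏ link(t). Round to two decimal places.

100.08

Link Q1 2014→Q2 2014:
ΣP(Q2 2014)Q(Q1 2014) = 7×86 + 2×85 + 1×285 = 602 + 170 + 285 = 1057
ΣP(Q1 2014)Q(Q1 2014) = 6×86 + 2×85 + 1×285 = 516 + 170 + 285 = 971
link = 1057/971 = 1.088568
Link Q2 2014→Q3 2014:
ΣP(Q3 2014)Q(Q2 2014) = 6×101 + 2×98 + 1×350 = 606 + 196 + 350 = 1152
ΣP(Q2 2014)Q(Q2 2014) = 7×101 + 2×98 + 1×350 = 707 + 196 + 350 = 1253
link = 1152/1253 = 0.919393
Chained index = 100 × 1.088568 × 0.919393 = 100.0823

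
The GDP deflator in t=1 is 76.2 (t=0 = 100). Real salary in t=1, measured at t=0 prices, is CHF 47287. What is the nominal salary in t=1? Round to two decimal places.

36032.69

Nominal = Real × (Index/100) = 47287 × (76.2/100)
        = 47287 × 0.762 = 36032.6940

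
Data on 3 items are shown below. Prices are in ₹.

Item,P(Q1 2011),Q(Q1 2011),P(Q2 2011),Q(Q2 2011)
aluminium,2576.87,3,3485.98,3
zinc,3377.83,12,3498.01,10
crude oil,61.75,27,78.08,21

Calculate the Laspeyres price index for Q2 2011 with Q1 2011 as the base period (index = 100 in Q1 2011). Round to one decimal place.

Laspeyres price index uses base-period quantities as weights.
ΣP(Q2 2011)·Q(Q1 2011) = 3485.98×3 + 3498.01×12 + 78.08×27 = 10457.94 + 41976.12 + 2108.16 = 54542.22
ΣP(Q1 2011)·Q(Q1 2011) = 2576.87×3 + 3377.83×12 + 61.75×27 = 7730.61 + 40533.96 + 1667.25 = 49931.82
Index = 54542.22 / 49931.82 × 100 = 109.2334

109.2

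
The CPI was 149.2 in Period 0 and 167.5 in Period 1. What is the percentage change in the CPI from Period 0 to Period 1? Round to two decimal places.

12.27%

Change = (167.5 − 149.2) / 149.2 × 100
       = 18.3 / 149.2 × 100 = 12.2654%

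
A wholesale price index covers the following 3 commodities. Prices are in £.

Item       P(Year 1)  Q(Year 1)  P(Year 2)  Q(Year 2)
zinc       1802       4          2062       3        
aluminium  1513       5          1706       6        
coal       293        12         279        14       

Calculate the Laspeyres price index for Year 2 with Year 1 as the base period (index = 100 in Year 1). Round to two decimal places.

Laspeyres price index uses base-period quantities as weights.
ΣP(Year 2)·Q(Year 1) = 2062×4 + 1706×5 + 279×12 = 8248 + 8530 + 3348 = 20126
ΣP(Year 1)·Q(Year 1) = 1802×4 + 1513×5 + 293×12 = 7208 + 7565 + 3516 = 18289
Index = 20126 / 18289 × 100 = 110.0443

110.04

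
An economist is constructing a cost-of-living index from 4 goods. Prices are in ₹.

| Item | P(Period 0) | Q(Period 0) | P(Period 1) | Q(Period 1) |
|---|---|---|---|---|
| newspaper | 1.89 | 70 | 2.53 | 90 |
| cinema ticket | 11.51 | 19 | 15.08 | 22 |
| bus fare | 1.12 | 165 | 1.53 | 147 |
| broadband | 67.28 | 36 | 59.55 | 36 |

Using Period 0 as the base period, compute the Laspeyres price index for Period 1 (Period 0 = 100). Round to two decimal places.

96.69

Laspeyres price index uses base-period quantities as weights.
ΣP(Period 1)·Q(Period 0) = 2.53×70 + 15.08×19 + 1.53×165 + 59.55×36 = 177.1 + 286.52 + 252.45 + 2143.8 = 2859.87
ΣP(Period 0)·Q(Period 0) = 1.89×70 + 11.51×19 + 1.12×165 + 67.28×36 = 132.3 + 218.69 + 184.8 + 2422.08 = 2957.87
Index = 2859.87 / 2957.87 × 100 = 96.6868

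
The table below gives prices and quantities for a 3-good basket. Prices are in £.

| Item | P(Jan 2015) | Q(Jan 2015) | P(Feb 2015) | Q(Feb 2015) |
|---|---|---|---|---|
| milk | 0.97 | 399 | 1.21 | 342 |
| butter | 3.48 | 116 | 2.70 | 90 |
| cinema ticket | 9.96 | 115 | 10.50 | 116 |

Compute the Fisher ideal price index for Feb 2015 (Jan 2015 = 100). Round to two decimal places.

103.81

Laspeyres component (base-period weights):
ΣP(Feb 2015)Q(Jan 2015) = 1.21×399 + 2.70×116 + 10.50×115 = 482.79 + 313.2 + 1207.5 = 2003.49
ΣP(Jan 2015)Q(Jan 2015) = 0.97×399 + 3.48×116 + 9.96×115 = 387.03 + 403.68 + 1145.4 = 1936.11
L = 2003.49 / 1936.11 × 100 = 103.4802
Paasche component (current-period weights):
ΣP(Feb 2015)Q(Feb 2015) = 1.21×342 + 2.70×90 + 10.50×116 = 413.82 + 243 + 1218 = 1874.82
ΣP(Jan 2015)Q(Feb 2015) = 0.97×342 + 3.48×90 + 9.96×116 = 331.74 + 313.2 + 1155.36 = 1800.3
P = 1874.82 / 1800.3 × 100 = 104.1393
Fisher = √(L × P) = √(103.4802 × 104.1393) = 103.8092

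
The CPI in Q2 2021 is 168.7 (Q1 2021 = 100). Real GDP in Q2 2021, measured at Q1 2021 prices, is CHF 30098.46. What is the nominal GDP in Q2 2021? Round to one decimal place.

50776.1

Nominal = Real × (Index/100) = 30098.46 × (168.7/100)
        = 30098.46 × 1.687 = 50776.1020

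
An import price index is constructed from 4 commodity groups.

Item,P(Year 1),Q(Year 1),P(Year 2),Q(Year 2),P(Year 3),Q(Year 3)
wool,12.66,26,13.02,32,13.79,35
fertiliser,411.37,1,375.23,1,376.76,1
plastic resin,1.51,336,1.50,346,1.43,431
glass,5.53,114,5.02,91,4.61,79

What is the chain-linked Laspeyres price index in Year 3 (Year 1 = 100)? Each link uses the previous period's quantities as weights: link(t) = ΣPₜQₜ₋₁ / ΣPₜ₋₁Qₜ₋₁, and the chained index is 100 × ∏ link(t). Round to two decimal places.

Link Year 1→Year 2:
ΣP(Year 2)Q(Year 1) = 13.02×26 + 375.23×1 + 1.50×336 + 5.02×114 = 338.52 + 375.23 + 504 + 572.28 = 1790.03
ΣP(Year 1)Q(Year 1) = 12.66×26 + 411.37×1 + 1.51×336 + 5.53×114 = 329.16 + 411.37 + 507.36 + 630.42 = 1878.31
link = 1790.03/1878.31 = 0.953000
Link Year 2→Year 3:
ΣP(Year 3)Q(Year 2) = 13.79×32 + 376.76×1 + 1.43×346 + 4.61×91 = 441.28 + 376.76 + 494.78 + 419.51 = 1732.33
ΣP(Year 2)Q(Year 2) = 13.02×32 + 375.23×1 + 1.50×346 + 5.02×91 = 416.64 + 375.23 + 519 + 456.82 = 1767.69
link = 1732.33/1767.69 = 0.979996
Chained index = 100 × 0.953000 × 0.979996 = 93.3937

93.39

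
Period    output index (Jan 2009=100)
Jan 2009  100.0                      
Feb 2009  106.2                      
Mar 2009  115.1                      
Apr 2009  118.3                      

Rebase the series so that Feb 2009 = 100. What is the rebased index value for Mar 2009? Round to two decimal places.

Rebased(Mar 2009) = 115.1 / 106.2 × 100 = 108.3804

108.38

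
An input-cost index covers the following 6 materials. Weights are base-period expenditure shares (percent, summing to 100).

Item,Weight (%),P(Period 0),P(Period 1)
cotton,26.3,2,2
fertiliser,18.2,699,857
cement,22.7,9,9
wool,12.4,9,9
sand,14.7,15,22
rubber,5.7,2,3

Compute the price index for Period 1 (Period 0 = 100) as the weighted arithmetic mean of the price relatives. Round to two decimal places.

113.82

cotton: 26.3 × (2/2) = 26.3 × 1.000000 = 26.3000
fertiliser: 18.2 × (857/699) = 18.2 × 1.226037 = 22.3139
cement: 22.7 × (9/9) = 22.7 × 1.000000 = 22.7000
wool: 12.4 × (9/9) = 12.4 × 1.000000 = 12.4000
sand: 14.7 × (22/15) = 14.7 × 1.466667 = 21.5600
rubber: 5.7 × (3/2) = 5.7 × 1.500000 = 8.5500
Index = Σ wᵢ·(p₁ᵢ/p₀ᵢ) = 26.3000 + 22.3139 + 22.7000 + 12.4000 + 21.5600 + 8.5500 = 113.8239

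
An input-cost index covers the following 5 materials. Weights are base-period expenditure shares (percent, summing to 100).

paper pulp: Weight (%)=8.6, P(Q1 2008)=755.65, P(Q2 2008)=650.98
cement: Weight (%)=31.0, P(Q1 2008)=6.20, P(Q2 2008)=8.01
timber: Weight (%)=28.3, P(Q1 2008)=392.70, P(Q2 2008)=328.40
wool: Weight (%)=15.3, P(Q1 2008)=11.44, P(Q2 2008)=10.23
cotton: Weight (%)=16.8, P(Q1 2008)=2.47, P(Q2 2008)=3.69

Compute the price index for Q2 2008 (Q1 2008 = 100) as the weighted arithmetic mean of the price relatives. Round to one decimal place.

paper pulp: 8.6 × (650.98/755.65) = 8.6 × 0.861483 = 7.4088
cement: 31.0 × (8.01/6.20) = 31.0 × 1.291935 = 40.0500
timber: 28.3 × (328.40/392.70) = 28.3 × 0.836262 = 23.6662
wool: 15.3 × (10.23/11.44) = 15.3 × 0.894231 = 13.6817
cotton: 16.8 × (3.69/2.47) = 16.8 × 1.493927 = 25.0980
Index = Σ wᵢ·(p₁ᵢ/p₀ᵢ) = 7.4088 + 40.0500 + 23.6662 + 13.6817 + 25.0980 = 109.9047

109.9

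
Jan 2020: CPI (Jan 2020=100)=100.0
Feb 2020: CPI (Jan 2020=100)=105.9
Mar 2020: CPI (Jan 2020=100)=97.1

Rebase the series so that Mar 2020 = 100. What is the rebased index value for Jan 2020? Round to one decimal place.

Rebased(Jan 2020) = 100.0 / 97.1 × 100 = 102.9866

103.0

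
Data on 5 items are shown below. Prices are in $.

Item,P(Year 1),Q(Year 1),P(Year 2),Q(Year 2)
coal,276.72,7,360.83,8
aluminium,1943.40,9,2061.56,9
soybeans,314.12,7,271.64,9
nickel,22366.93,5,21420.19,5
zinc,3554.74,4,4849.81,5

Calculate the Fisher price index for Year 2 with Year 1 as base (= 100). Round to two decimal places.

Laspeyres component (base-period weights):
ΣP(Year 2)Q(Year 1) = 360.83×7 + 2061.56×9 + 271.64×7 + 21420.19×5 + 4849.81×4 = 2525.81 + 18554.04 + 1901.48 + 107100.95 + 19399.24 = 149481.52
ΣP(Year 1)Q(Year 1) = 276.72×7 + 1943.40×9 + 314.12×7 + 22366.93×5 + 3554.74×4 = 1937.04 + 17490.6 + 2198.84 + 111834.65 + 14218.96 = 147680.09
L = 149481.52 / 147680.09 × 100 = 101.2198
Paasche component (current-period weights):
ΣP(Year 2)Q(Year 2) = 360.83×8 + 2061.56×9 + 271.64×9 + 21420.19×5 + 4849.81×5 = 2886.64 + 18554.04 + 2444.76 + 107100.95 + 24249.05 = 155235.44
ΣP(Year 1)Q(Year 2) = 276.72×8 + 1943.40×9 + 314.12×9 + 22366.93×5 + 3554.74×5 = 2213.76 + 17490.6 + 2827.08 + 111834.65 + 17773.7 = 152139.79
P = 155235.44 / 152139.79 × 100 = 102.0347
Fisher = √(L × P) = √(101.2198 × 102.0347) = 101.6265

101.63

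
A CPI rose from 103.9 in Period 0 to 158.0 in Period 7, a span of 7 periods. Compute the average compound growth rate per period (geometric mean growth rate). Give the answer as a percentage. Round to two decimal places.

6.17%

Growth factor = (158.0/103.9)^(1/7) = (1.520693)^(1/7) = 1.061710
Growth rate = 1.061710 − 1 = 0.061710 = 6.1710%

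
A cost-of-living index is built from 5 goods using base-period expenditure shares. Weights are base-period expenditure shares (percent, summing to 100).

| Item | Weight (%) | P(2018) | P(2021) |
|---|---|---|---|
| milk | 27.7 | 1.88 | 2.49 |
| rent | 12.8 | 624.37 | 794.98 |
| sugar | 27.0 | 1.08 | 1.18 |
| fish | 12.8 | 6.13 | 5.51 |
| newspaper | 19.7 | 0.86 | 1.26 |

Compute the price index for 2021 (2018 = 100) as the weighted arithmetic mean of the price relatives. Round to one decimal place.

122.9

milk: 27.7 × (2.49/1.88) = 27.7 × 1.324468 = 36.6878
rent: 12.8 × (794.98/624.37) = 12.8 × 1.273251 = 16.2976
sugar: 27.0 × (1.18/1.08) = 27.0 × 1.092593 = 29.5000
fish: 12.8 × (5.51/6.13) = 12.8 × 0.898858 = 11.5054
newspaper: 19.7 × (1.26/0.86) = 19.7 × 1.465116 = 28.8628
Index = Σ wᵢ·(p₁ᵢ/p₀ᵢ) = 36.6878 + 16.2976 + 29.5000 + 11.5054 + 28.8628 = 122.8536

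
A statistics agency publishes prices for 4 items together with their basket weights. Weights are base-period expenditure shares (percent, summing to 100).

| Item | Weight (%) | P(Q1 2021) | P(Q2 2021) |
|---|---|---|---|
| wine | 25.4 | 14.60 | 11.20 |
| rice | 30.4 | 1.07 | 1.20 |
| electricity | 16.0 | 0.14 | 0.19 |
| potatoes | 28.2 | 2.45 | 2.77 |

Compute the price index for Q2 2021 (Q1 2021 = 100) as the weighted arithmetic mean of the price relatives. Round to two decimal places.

107.18

wine: 25.4 × (11.20/14.60) = 25.4 × 0.767123 = 19.4849
rice: 30.4 × (1.20/1.07) = 30.4 × 1.121495 = 34.0935
electricity: 16.0 × (0.19/0.14) = 16.0 × 1.357143 = 21.7143
potatoes: 28.2 × (2.77/2.45) = 28.2 × 1.130612 = 31.8833
Index = Σ wᵢ·(p₁ᵢ/p₀ᵢ) = 19.4849 + 34.0935 + 21.7143 + 31.8833 = 107.1759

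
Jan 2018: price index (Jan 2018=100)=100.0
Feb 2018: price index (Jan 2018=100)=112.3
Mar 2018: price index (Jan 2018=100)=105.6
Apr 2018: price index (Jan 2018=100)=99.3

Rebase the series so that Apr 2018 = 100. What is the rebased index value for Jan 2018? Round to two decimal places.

Rebased(Jan 2018) = 100.0 / 99.3 × 100 = 100.7049

100.70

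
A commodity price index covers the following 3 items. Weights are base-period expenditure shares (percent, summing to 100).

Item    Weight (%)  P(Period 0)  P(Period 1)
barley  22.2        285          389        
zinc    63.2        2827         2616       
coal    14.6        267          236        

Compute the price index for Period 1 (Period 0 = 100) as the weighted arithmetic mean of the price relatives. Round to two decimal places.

barley: 22.2 × (389/285) = 22.2 × 1.364912 = 30.3011
zinc: 63.2 × (2616/2827) = 63.2 × 0.925363 = 58.4829
coal: 14.6 × (236/267) = 14.6 × 0.883895 = 12.9049
Index = Σ wᵢ·(p₁ᵢ/p₀ᵢ) = 30.3011 + 58.4829 + 12.9049 = 101.6888

101.69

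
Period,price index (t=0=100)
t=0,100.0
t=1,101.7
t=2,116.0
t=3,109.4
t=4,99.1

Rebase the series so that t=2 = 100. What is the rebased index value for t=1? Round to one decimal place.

87.7

Rebased(t=1) = 101.7 / 116.0 × 100 = 87.6724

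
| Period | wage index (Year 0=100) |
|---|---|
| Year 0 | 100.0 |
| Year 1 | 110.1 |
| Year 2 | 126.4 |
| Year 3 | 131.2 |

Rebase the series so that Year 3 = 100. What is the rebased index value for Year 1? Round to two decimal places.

83.92

Rebased(Year 1) = 110.1 / 131.2 × 100 = 83.9177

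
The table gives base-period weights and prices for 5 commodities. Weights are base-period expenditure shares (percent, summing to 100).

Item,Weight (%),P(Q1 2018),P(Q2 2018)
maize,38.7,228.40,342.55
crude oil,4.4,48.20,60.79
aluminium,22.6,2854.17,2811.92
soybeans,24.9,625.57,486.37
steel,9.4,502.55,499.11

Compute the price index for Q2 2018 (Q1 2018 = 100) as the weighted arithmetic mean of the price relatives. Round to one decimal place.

114.6

maize: 38.7 × (342.55/228.40) = 38.7 × 1.499781 = 58.0415
crude oil: 4.4 × (60.79/48.20) = 4.4 × 1.261203 = 5.5493
aluminium: 22.6 × (2811.92/2854.17) = 22.6 × 0.985197 = 22.2655
soybeans: 24.9 × (486.37/625.57) = 24.9 × 0.777483 = 19.3593
steel: 9.4 × (499.11/502.55) = 9.4 × 0.993155 = 9.3357
Index = Σ wᵢ·(p₁ᵢ/p₀ᵢ) = 58.0415 + 5.5493 + 22.2655 + 19.3593 + 9.3357 = 114.5513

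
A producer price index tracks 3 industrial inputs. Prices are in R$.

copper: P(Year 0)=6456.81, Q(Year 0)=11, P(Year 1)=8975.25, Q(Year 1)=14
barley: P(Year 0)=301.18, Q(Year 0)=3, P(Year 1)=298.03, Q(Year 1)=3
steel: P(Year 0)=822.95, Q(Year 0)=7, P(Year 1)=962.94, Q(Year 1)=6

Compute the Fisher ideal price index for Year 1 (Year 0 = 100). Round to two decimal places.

Laspeyres component (base-period weights):
ΣP(Year 1)Q(Year 0) = 8975.25×11 + 298.03×3 + 962.94×7 = 98727.75 + 894.09 + 6740.58 = 106362.42
ΣP(Year 0)Q(Year 0) = 6456.81×11 + 301.18×3 + 822.95×7 = 71024.91 + 903.54 + 5760.65 = 77689.1
L = 106362.42 / 77689.1 × 100 = 136.9078
Paasche component (current-period weights):
ΣP(Year 1)Q(Year 1) = 8975.25×14 + 298.03×3 + 962.94×6 = 125653.5 + 894.09 + 5777.64 = 132325.23
ΣP(Year 0)Q(Year 1) = 6456.81×14 + 301.18×3 + 822.95×6 = 90395.34 + 903.54 + 4937.7 = 96236.58
P = 132325.23 / 96236.58 × 100 = 137.4999
Fisher = √(L × P) = √(136.9078 × 137.4999) = 137.2035

137.20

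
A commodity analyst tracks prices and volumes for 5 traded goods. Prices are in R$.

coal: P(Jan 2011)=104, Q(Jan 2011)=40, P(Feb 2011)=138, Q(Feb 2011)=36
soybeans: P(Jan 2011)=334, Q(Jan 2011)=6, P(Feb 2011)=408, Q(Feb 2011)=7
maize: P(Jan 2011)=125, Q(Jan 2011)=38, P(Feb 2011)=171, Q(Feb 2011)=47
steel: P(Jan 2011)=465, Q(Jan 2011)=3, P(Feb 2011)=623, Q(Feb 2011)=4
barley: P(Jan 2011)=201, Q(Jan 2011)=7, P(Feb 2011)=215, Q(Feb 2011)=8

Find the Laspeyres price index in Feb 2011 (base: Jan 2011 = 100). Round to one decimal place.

Laspeyres price index uses base-period quantities as weights.
ΣP(Feb 2011)·Q(Jan 2011) = 138×40 + 408×6 + 171×38 + 623×3 + 215×7 = 5520 + 2448 + 6498 + 1869 + 1505 = 17840
ΣP(Jan 2011)·Q(Jan 2011) = 104×40 + 334×6 + 125×38 + 465×3 + 201×7 = 4160 + 2004 + 4750 + 1395 + 1407 = 13716
Index = 17840 / 13716 × 100 = 130.0671

130.1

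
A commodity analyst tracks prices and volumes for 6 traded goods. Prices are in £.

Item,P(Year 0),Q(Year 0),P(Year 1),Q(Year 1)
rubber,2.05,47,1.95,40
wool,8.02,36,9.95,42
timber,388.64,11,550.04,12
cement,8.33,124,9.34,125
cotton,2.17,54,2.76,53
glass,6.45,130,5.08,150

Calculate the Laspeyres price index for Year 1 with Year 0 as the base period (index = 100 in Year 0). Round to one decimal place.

127.4

Laspeyres price index uses base-period quantities as weights.
ΣP(Year 1)·Q(Year 0) = 1.95×47 + 9.95×36 + 550.04×11 + 9.34×124 + 2.76×54 + 5.08×130 = 91.65 + 358.2 + 6050.44 + 1158.16 + 149.04 + 660.4 = 8467.89
ΣP(Year 0)·Q(Year 0) = 2.05×47 + 8.02×36 + 388.64×11 + 8.33×124 + 2.17×54 + 6.45×130 = 96.35 + 288.72 + 4275.04 + 1032.92 + 117.18 + 838.5 = 6648.71
Index = 8467.89 / 6648.71 × 100 = 127.3614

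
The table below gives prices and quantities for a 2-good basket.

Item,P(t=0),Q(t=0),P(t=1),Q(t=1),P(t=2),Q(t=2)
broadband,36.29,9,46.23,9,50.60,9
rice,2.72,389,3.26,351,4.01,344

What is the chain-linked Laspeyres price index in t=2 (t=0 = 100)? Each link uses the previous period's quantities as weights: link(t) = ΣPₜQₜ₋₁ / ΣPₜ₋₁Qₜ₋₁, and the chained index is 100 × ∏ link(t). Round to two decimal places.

Link t=0→t=1:
ΣP(t=1)Q(t=0) = 46.23×9 + 3.26×389 = 416.07 + 1268.14 = 1684.21
ΣP(t=0)Q(t=0) = 36.29×9 + 2.72×389 = 326.61 + 1058.08 = 1384.69
link = 1684.21/1384.69 = 1.216308
Link t=1→t=2:
ΣP(t=2)Q(t=1) = 50.60×9 + 4.01×351 = 455.4 + 1407.51 = 1862.91
ΣP(t=1)Q(t=1) = 46.23×9 + 3.26×351 = 416.07 + 1144.26 = 1560.33
link = 1862.91/1560.33 = 1.193921
Chained index = 100 × 1.216308 × 1.193921 = 145.2175

145.22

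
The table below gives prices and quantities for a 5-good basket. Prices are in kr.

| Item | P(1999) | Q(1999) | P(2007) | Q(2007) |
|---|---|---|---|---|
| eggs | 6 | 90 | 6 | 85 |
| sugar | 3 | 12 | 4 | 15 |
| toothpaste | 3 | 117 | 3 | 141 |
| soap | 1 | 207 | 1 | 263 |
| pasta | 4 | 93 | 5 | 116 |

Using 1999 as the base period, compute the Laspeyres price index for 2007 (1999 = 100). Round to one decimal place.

Laspeyres price index uses base-period quantities as weights.
ΣP(2007)·Q(1999) = 6×90 + 4×12 + 3×117 + 1×207 + 5×93 = 540 + 48 + 351 + 207 + 465 = 1611
ΣP(1999)·Q(1999) = 6×90 + 3×12 + 3×117 + 1×207 + 4×93 = 540 + 36 + 351 + 207 + 372 = 1506
Index = 1611 / 1506 × 100 = 106.9721

107.0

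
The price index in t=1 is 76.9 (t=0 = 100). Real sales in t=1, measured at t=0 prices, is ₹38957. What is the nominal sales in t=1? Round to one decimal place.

Nominal = Real × (Index/100) = 38957 × (76.9/100)
        = 38957 × 0.769 = 29957.9330

29957.9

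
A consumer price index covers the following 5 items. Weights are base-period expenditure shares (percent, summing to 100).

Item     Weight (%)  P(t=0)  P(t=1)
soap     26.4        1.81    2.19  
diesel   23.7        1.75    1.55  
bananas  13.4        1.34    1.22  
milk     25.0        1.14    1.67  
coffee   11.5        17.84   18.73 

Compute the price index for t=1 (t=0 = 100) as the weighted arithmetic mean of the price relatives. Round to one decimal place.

113.8

soap: 26.4 × (2.19/1.81) = 26.4 × 1.209945 = 31.9425
diesel: 23.7 × (1.55/1.75) = 23.7 × 0.885714 = 20.9914
bananas: 13.4 × (1.22/1.34) = 13.4 × 0.910448 = 12.2000
milk: 25.0 × (1.67/1.14) = 25.0 × 1.464912 = 36.6228
coffee: 11.5 × (18.73/17.84) = 11.5 × 1.049888 = 12.0737
Index = Σ wᵢ·(p₁ᵢ/p₀ᵢ) = 31.9425 + 20.9914 + 12.2000 + 36.6228 + 12.0737 = 113.8305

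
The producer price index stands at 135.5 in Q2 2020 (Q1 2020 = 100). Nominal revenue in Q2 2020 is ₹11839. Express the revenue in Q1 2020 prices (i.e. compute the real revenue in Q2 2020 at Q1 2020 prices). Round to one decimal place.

Real = Nominal ÷ (Index/100) = 11839 ÷ (135.5/100)
     = 11839 ÷ 1.355 = 8737.2694

8737.3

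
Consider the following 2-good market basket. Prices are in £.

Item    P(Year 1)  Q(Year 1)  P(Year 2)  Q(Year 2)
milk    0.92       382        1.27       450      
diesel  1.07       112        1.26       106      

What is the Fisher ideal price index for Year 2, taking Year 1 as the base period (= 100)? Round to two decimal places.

133.28

Laspeyres component (base-period weights):
ΣP(Year 2)Q(Year 1) = 1.27×382 + 1.26×112 = 485.14 + 141.12 = 626.26
ΣP(Year 1)Q(Year 1) = 0.92×382 + 1.07×112 = 351.44 + 119.84 = 471.28
L = 626.26 / 471.28 × 100 = 132.8849
Paasche component (current-period weights):
ΣP(Year 2)Q(Year 2) = 1.27×450 + 1.26×106 = 571.5 + 133.56 = 705.06
ΣP(Year 1)Q(Year 2) = 0.92×450 + 1.07×106 = 414 + 113.42 = 527.42
P = 705.06 / 527.42 × 100 = 133.6809
Fisher = √(L × P) = √(132.8849 × 133.6809) = 133.2823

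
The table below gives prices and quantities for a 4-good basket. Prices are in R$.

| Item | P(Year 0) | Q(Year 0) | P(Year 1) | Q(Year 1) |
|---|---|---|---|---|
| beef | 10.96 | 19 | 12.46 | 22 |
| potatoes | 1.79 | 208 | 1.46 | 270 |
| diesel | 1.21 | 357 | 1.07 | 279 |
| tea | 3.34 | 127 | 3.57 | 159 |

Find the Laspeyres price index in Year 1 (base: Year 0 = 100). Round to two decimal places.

95.76

Laspeyres price index uses base-period quantities as weights.
ΣP(Year 1)·Q(Year 0) = 12.46×19 + 1.46×208 + 1.07×357 + 3.57×127 = 236.74 + 303.68 + 381.99 + 453.39 = 1375.8
ΣP(Year 0)·Q(Year 0) = 10.96×19 + 1.79×208 + 1.21×357 + 3.34×127 = 208.24 + 372.32 + 431.97 + 424.18 = 1436.71
Index = 1375.8 / 1436.71 × 100 = 95.7605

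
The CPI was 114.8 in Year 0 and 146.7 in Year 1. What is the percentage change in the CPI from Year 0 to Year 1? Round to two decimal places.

Change = (146.7 − 114.8) / 114.8 × 100
       = 31.9 / 114.8 × 100 = 27.7875%

27.79%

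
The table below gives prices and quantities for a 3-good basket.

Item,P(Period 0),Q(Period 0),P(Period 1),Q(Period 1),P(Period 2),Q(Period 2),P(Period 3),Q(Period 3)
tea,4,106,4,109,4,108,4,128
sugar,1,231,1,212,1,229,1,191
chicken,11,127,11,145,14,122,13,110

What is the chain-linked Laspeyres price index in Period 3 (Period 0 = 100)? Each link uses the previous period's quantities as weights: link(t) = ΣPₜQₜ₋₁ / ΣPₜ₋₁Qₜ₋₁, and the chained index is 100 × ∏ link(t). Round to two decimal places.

Link Period 0→Period 1:
ΣP(Period 1)Q(Period 0) = 4×106 + 1×231 + 11×127 = 424 + 231 + 1397 = 2052
ΣP(Period 0)Q(Period 0) = 4×106 + 1×231 + 11×127 = 424 + 231 + 1397 = 2052
link = 2052/2052 = 1.000000
Link Period 1→Period 2:
ΣP(Period 2)Q(Period 1) = 4×109 + 1×212 + 14×145 = 436 + 212 + 2030 = 2678
ΣP(Period 1)Q(Period 1) = 4×109 + 1×212 + 11×145 = 436 + 212 + 1595 = 2243
link = 2678/2243 = 1.193937
Link Period 2→Period 3:
ΣP(Period 3)Q(Period 2) = 4×108 + 1×229 + 13×122 = 432 + 229 + 1586 = 2247
ΣP(Period 2)Q(Period 2) = 4×108 + 1×229 + 14×122 = 432 + 229 + 1708 = 2369
link = 2247/2369 = 0.948501
Chained index = 100 × 1.000000 × 1.193937 × 0.948501 = 113.2451

113.25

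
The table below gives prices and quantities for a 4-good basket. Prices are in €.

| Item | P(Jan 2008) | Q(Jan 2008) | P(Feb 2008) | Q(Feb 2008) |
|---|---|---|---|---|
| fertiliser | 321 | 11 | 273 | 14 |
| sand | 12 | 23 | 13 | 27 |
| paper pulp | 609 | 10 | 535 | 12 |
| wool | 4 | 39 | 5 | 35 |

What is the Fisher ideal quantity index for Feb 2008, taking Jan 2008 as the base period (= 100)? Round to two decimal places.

121.86

Laspeyres component (base-period weights):
ΣP(Jan 2008)Q(Feb 2008) = 321×14 + 12×27 + 609×12 + 4×35 = 4494 + 324 + 7308 + 140 = 12266
ΣP(Jan 2008)Q(Jan 2008) = 321×11 + 12×23 + 609×10 + 4×39 = 3531 + 276 + 6090 + 156 = 10053
L = 12266 / 10053 × 100 = 122.0133
Paasche component (current-period weights):
ΣP(Feb 2008)Q(Feb 2008) = 273×14 + 13×27 + 535×12 + 5×35 = 3822 + 351 + 6420 + 175 = 10768
ΣP(Feb 2008)Q(Jan 2008) = 273×11 + 13×23 + 535×10 + 5×39 = 3003 + 299 + 5350 + 195 = 8847
P = 10768 / 8847 × 100 = 121.7136
Fisher = √(L × P) = √(122.0133 × 121.7136) = 121.8634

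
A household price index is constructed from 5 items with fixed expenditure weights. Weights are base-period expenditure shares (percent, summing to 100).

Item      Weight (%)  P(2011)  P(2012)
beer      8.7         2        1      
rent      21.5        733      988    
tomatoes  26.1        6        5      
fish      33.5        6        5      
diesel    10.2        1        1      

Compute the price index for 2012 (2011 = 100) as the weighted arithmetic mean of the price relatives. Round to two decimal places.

93.20

beer: 8.7 × (1/2) = 8.7 × 0.500000 = 4.3500
rent: 21.5 × (988/733) = 21.5 × 1.347885 = 28.9795
tomatoes: 26.1 × (5/6) = 26.1 × 0.833333 = 21.7500
fish: 33.5 × (5/6) = 33.5 × 0.833333 = 27.9167
diesel: 10.2 × (1/1) = 10.2 × 1.000000 = 10.2000
Index = Σ wᵢ·(p₁ᵢ/p₀ᵢ) = 4.3500 + 28.9795 + 21.7500 + 27.9167 + 10.2000 = 93.1962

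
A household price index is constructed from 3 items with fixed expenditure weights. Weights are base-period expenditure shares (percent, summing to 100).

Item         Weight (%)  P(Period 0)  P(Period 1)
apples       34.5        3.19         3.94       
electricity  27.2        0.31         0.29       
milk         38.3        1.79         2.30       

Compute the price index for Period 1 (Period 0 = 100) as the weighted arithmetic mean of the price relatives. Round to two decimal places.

117.27

apples: 34.5 × (3.94/3.19) = 34.5 × 1.235110 = 42.6113
electricity: 27.2 × (0.29/0.31) = 27.2 × 0.935484 = 25.4452
milk: 38.3 × (2.30/1.79) = 38.3 × 1.284916 = 49.2123
Index = Σ wᵢ·(p₁ᵢ/p₀ᵢ) = 42.6113 + 25.4452 + 49.2123 = 117.2687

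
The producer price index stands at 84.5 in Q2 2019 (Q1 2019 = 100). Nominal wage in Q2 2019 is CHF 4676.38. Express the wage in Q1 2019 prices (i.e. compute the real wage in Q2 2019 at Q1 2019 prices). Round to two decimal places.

Real = Nominal ÷ (Index/100) = 4676.38 ÷ (84.5/100)
     = 4676.38 ÷ 0.845 = 5534.1775

5534.18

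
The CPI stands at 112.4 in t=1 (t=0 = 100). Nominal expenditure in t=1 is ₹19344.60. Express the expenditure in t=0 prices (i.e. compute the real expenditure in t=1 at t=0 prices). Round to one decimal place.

Real = Nominal ÷ (Index/100) = 19344.60 ÷ (112.4/100)
     = 19344.60 ÷ 1.124 = 17210.4982

17210.5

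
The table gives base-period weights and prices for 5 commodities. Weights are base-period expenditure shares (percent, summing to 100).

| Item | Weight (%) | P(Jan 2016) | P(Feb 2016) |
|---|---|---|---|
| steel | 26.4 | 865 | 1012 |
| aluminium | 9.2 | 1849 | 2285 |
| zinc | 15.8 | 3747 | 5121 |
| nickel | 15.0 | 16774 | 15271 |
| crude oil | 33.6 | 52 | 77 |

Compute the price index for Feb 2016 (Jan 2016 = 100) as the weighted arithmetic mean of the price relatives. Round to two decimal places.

steel: 26.4 × (1012/865) = 26.4 × 1.169942 = 30.8865
aluminium: 9.2 × (2285/1849) = 9.2 × 1.235803 = 11.3694
zinc: 15.8 × (5121/3747) = 15.8 × 1.366693 = 21.5938
nickel: 15.0 × (15271/16774) = 15.0 × 0.910397 = 13.6560
crude oil: 33.6 × (77/52) = 33.6 × 1.480769 = 49.7538
Index = Σ wᵢ·(p₁ᵢ/p₀ᵢ) = 30.8865 + 11.3694 + 21.5938 + 13.6560 + 49.7538 = 127.2594

127.26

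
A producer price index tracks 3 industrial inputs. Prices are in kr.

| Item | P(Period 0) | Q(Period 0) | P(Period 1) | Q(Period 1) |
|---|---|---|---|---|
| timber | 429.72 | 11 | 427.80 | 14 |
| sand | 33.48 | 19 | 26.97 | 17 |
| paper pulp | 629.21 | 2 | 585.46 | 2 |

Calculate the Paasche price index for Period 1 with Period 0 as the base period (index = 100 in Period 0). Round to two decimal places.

Paasche price index uses current-period quantities as weights.
ΣP(Period 1)·Q(Period 1) = 427.80×14 + 26.97×17 + 585.46×2 = 5989.2 + 458.49 + 1170.92 = 7618.61
ΣP(Period 0)·Q(Period 1) = 429.72×14 + 33.48×17 + 629.21×2 = 6016.08 + 569.16 + 1258.42 = 7843.66
Index = 7618.61 / 7843.66 × 100 = 97.1308

97.13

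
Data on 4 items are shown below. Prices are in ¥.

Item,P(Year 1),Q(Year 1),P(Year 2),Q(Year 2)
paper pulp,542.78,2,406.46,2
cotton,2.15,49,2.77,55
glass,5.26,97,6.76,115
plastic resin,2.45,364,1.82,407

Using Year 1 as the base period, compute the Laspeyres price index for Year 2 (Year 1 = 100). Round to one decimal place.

Laspeyres price index uses base-period quantities as weights.
ΣP(Year 2)·Q(Year 1) = 406.46×2 + 2.77×49 + 6.76×97 + 1.82×364 = 812.92 + 135.73 + 655.72 + 662.48 = 2266.85
ΣP(Year 1)·Q(Year 1) = 542.78×2 + 2.15×49 + 5.26×97 + 2.45×364 = 1085.56 + 105.35 + 510.22 + 891.8 = 2592.93
Index = 2266.85 / 2592.93 × 100 = 87.4243

87.4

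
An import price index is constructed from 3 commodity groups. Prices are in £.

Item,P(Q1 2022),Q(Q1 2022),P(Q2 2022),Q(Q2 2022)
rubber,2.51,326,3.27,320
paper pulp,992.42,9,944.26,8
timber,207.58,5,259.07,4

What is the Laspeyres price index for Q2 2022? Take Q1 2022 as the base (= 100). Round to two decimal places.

100.67

Laspeyres price index uses base-period quantities as weights.
ΣP(Q2 2022)·Q(Q1 2022) = 3.27×326 + 944.26×9 + 259.07×5 = 1066.02 + 8498.34 + 1295.35 = 10859.71
ΣP(Q1 2022)·Q(Q1 2022) = 2.51×326 + 992.42×9 + 207.58×5 = 818.26 + 8931.78 + 1037.9 = 10787.94
Index = 10859.71 / 10787.94 × 100 = 100.6653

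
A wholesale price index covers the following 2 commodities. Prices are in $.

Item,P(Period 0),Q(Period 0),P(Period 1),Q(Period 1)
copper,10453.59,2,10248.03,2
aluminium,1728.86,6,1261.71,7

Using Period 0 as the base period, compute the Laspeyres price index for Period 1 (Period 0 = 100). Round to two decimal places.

89.73

Laspeyres price index uses base-period quantities as weights.
ΣP(Period 1)·Q(Period 0) = 10248.03×2 + 1261.71×6 = 20496.06 + 7570.26 = 28066.32
ΣP(Period 0)·Q(Period 0) = 10453.59×2 + 1728.86×6 = 20907.18 + 10373.16 = 31280.34
Index = 28066.32 / 31280.34 × 100 = 89.7251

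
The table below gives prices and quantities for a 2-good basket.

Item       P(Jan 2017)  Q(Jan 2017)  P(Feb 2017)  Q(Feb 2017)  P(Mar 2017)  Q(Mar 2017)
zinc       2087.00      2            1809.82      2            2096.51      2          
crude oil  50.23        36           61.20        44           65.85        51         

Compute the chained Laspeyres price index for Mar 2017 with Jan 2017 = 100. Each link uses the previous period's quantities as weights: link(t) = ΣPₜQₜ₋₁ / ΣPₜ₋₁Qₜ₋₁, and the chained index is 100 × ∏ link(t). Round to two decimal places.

109.33

Link Jan 2017→Feb 2017:
ΣP(Feb 2017)Q(Jan 2017) = 1809.82×2 + 61.20×36 = 3619.64 + 2203.2 = 5822.84
ΣP(Jan 2017)Q(Jan 2017) = 2087.00×2 + 50.23×36 = 4174 + 1808.28 = 5982.28
link = 5822.84/5982.28 = 0.973348
Link Feb 2017→Mar 2017:
ΣP(Mar 2017)Q(Feb 2017) = 2096.51×2 + 65.85×44 = 4193.02 + 2897.4 = 7090.42
ΣP(Feb 2017)Q(Feb 2017) = 1809.82×2 + 61.20×44 = 3619.64 + 2692.8 = 6312.44
link = 7090.42/6312.44 = 1.123246
Chained index = 100 × 0.973348 × 1.123246 = 109.3309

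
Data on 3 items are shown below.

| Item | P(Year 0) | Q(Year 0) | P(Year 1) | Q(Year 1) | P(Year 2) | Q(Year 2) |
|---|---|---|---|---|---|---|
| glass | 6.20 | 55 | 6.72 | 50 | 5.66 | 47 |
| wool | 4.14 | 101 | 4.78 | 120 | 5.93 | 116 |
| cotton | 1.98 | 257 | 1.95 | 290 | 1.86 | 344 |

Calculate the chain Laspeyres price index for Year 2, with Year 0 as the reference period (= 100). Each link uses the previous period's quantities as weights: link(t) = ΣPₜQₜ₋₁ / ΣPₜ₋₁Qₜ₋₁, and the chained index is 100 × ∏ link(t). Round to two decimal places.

Link Year 0→Year 1:
ΣP(Year 1)Q(Year 0) = 6.72×55 + 4.78×101 + 1.95×257 = 369.6 + 482.78 + 501.15 = 1353.53
ΣP(Year 0)Q(Year 0) = 6.20×55 + 4.14×101 + 1.98×257 = 341 + 418.14 + 508.86 = 1268
link = 1353.53/1268 = 1.067453
Link Year 1→Year 2:
ΣP(Year 2)Q(Year 1) = 5.66×50 + 5.93×120 + 1.86×290 = 283 + 711.6 + 539.4 = 1534
ΣP(Year 1)Q(Year 1) = 6.72×50 + 4.78×120 + 1.95×290 = 336 + 573.6 + 565.5 = 1475.1
link = 1534/1475.1 = 1.039929
Chained index = 100 × 1.067453 × 1.039929 = 111.0076

111.01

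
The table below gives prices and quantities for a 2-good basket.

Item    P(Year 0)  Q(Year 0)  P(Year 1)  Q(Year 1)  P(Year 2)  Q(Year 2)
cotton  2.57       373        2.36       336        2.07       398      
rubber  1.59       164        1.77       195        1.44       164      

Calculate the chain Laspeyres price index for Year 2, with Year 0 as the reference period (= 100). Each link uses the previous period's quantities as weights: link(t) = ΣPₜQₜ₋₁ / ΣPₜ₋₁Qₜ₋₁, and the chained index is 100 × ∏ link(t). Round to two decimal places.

82.35

Link Year 0→Year 1:
ΣP(Year 1)Q(Year 0) = 2.36×373 + 1.77×164 = 880.28 + 290.28 = 1170.56
ΣP(Year 0)Q(Year 0) = 2.57×373 + 1.59×164 = 958.61 + 260.76 = 1219.37
link = 1170.56/1219.37 = 0.959971
Link Year 1→Year 2:
ΣP(Year 2)Q(Year 1) = 2.07×336 + 1.44×195 = 695.52 + 280.8 = 976.32
ΣP(Year 1)Q(Year 1) = 2.36×336 + 1.77×195 = 792.96 + 345.15 = 1138.11
link = 976.32/1138.11 = 0.857843
Chained index = 100 × 0.959971 × 0.857843 = 82.3505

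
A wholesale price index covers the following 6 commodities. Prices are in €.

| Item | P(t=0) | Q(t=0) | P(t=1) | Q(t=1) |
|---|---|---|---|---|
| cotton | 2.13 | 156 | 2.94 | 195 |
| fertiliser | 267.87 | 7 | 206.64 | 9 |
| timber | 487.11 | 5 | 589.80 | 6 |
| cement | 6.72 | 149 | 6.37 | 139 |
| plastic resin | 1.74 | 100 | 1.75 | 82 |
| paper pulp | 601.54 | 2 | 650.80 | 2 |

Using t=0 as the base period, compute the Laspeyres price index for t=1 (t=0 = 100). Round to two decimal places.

Laspeyres price index uses base-period quantities as weights.
ΣP(t=1)·Q(t=0) = 2.94×156 + 206.64×7 + 589.80×5 + 6.37×149 + 1.75×100 + 650.80×2 = 458.64 + 1446.48 + 2949 + 949.13 + 175 + 1301.6 = 7279.85
ΣP(t=0)·Q(t=0) = 2.13×156 + 267.87×7 + 487.11×5 + 6.72×149 + 1.74×100 + 601.54×2 = 332.28 + 1875.09 + 2435.55 + 1001.28 + 174 + 1203.08 = 7021.28
Index = 7279.85 / 7021.28 × 100 = 103.6827

103.68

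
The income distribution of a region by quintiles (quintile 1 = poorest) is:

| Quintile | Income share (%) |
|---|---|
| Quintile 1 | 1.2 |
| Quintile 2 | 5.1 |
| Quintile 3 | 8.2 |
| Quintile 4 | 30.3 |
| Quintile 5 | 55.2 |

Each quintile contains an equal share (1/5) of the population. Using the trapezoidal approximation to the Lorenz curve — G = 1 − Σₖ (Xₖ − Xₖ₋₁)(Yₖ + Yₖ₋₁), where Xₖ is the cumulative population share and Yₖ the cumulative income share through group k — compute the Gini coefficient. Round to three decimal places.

Cumulative income shares Yₖ: 0.0120, 0.0630, 0.1450, 0.4480, 1.0000
Σ (Xₖ−Xₖ₋₁)(Yₖ+Yₖ₋₁) = (1/5)(0.0120+0.0000) + (1/5)(0.0630+0.0120) + (1/5)(0.1450+0.0630) + (1/5)(0.4480+0.1450) + (1/5)(1.0000+0.4480)
  = 0.0024 + 0.0150 + 0.0416 + 0.1186 + 0.2896 = 0.4672
G = 1 − 0.4672 = 0.5328

0.533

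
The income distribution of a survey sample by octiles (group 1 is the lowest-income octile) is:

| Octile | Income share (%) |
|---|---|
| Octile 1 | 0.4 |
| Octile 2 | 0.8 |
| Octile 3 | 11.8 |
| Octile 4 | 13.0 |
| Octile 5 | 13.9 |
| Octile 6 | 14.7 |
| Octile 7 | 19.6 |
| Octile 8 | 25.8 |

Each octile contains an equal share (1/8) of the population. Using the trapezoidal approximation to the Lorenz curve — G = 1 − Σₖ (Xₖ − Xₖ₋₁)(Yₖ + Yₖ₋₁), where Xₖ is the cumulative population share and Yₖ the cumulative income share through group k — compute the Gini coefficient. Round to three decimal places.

Cumulative income shares Yₖ: 0.0040, 0.0120, 0.1300, 0.2600, 0.3990, 0.5460, 0.7420, 1.0000
Σ (Xₖ−Xₖ₋₁)(Yₖ+Yₖ₋₁) = (1/8)(0.0040+0.0000) + (1/8)(0.0120+0.0040) + (1/8)(0.1300+0.0120) + (1/8)(0.2600+0.1300) + (1/8)(0.3990+0.2600) + (1/8)(0.5460+0.3990) + (1/8)(0.7420+0.5460) + (1/8)(1.0000+0.7420)
  = 0.0005 + 0.0020 + 0.0178 + 0.0488 + 0.0824 + 0.1181 + 0.1610 + 0.2177 = 0.6482
G = 1 − 0.6482 = 0.3518

0.352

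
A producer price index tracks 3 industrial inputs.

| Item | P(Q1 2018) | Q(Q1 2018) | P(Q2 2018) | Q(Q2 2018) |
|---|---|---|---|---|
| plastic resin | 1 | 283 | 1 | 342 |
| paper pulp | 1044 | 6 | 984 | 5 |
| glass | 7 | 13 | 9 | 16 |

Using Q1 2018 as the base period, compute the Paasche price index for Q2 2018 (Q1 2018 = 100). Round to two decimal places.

95.28

Paasche price index uses current-period quantities as weights.
ΣP(Q2 2018)·Q(Q2 2018) = 1×342 + 984×5 + 9×16 = 342 + 4920 + 144 = 5406
ΣP(Q1 2018)·Q(Q2 2018) = 1×342 + 1044×5 + 7×16 = 342 + 5220 + 112 = 5674
Index = 5406 / 5674 × 100 = 95.2767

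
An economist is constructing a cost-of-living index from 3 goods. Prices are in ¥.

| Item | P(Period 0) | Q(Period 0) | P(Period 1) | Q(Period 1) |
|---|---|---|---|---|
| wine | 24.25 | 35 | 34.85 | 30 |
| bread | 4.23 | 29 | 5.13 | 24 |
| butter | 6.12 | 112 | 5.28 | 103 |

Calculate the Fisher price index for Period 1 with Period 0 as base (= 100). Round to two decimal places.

Laspeyres component (base-period weights):
ΣP(Period 1)Q(Period 0) = 34.85×35 + 5.13×29 + 5.28×112 = 1219.75 + 148.77 + 591.36 = 1959.88
ΣP(Period 0)Q(Period 0) = 24.25×35 + 4.23×29 + 6.12×112 = 848.75 + 122.67 + 685.44 = 1656.86
L = 1959.88 / 1656.86 × 100 = 118.2888
Paasche component (current-period weights):
ΣP(Period 1)Q(Period 1) = 34.85×30 + 5.13×24 + 5.28×103 = 1045.5 + 123.12 + 543.84 = 1712.46
ΣP(Period 0)Q(Period 1) = 24.25×30 + 4.23×24 + 6.12×103 = 727.5 + 101.52 + 630.36 = 1459.38
P = 1712.46 / 1459.38 × 100 = 117.3416
Fisher = √(L × P) = √(118.2888 × 117.3416) = 117.8143

117.81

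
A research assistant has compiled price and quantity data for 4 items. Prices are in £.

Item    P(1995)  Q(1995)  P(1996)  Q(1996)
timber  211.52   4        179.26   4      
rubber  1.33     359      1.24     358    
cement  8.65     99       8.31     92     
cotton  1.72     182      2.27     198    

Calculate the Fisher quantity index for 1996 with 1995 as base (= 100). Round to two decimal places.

Laspeyres component (base-period weights):
ΣP(1995)Q(1996) = 211.52×4 + 1.33×358 + 8.65×92 + 1.72×198 = 846.08 + 476.14 + 795.8 + 340.56 = 2458.58
ΣP(1995)Q(1995) = 211.52×4 + 1.33×359 + 8.65×99 + 1.72×182 = 846.08 + 477.47 + 856.35 + 313.04 = 2492.94
L = 2458.58 / 2492.94 × 100 = 98.6217
Paasche component (current-period weights):
ΣP(1996)Q(1996) = 179.26×4 + 1.24×358 + 8.31×92 + 2.27×198 = 717.04 + 443.92 + 764.52 + 449.46 = 2374.94
ΣP(1996)Q(1995) = 179.26×4 + 1.24×359 + 8.31×99 + 2.27×182 = 717.04 + 445.16 + 822.69 + 413.14 = 2398.03
P = 2374.94 / 2398.03 × 100 = 99.0371
Fisher = √(L × P) = √(98.6217 × 99.0371) = 98.8292

98.83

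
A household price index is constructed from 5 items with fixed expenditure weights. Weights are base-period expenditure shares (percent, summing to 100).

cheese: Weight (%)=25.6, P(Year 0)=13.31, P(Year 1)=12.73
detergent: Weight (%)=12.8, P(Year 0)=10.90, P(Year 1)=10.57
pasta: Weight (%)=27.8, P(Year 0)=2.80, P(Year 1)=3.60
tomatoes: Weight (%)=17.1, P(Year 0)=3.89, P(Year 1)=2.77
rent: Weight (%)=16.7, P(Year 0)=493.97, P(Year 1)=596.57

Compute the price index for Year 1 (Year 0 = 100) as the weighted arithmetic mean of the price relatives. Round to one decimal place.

105.0

cheese: 25.6 × (12.73/13.31) = 25.6 × 0.956424 = 24.4844
detergent: 12.8 × (10.57/10.90) = 12.8 × 0.969725 = 12.4125
pasta: 27.8 × (3.60/2.80) = 27.8 × 1.285714 = 35.7429
tomatoes: 17.1 × (2.77/3.89) = 17.1 × 0.712082 = 12.1766
rent: 16.7 × (596.57/493.97) = 16.7 × 1.207705 = 20.1687
Index = Σ wᵢ·(p₁ᵢ/p₀ᵢ) = 24.4844 + 12.4125 + 35.7429 + 12.1766 + 20.1687 = 104.9851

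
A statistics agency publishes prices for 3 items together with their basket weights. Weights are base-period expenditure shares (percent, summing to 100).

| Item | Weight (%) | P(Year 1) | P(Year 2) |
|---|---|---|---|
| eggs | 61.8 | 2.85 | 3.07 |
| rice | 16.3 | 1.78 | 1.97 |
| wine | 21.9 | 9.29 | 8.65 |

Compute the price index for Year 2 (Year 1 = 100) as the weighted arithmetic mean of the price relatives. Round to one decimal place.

105.0

eggs: 61.8 × (3.07/2.85) = 61.8 × 1.077193 = 66.5705
rice: 16.3 × (1.97/1.78) = 16.3 × 1.106742 = 18.0399
wine: 21.9 × (8.65/9.29) = 21.9 × 0.931109 = 20.3913
Index = Σ wᵢ·(p₁ᵢ/p₀ᵢ) = 66.5705 + 18.0399 + 20.3913 = 105.0017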